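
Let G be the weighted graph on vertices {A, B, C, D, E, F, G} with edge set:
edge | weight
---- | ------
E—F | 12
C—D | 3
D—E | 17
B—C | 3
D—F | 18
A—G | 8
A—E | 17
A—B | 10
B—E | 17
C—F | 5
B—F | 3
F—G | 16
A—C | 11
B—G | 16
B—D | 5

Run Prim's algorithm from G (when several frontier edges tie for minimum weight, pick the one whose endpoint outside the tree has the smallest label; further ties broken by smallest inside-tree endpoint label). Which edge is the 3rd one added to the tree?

B-C

Prim, starting at G.
Step 1: cheapest edge leaving the tree is A—G (8); add A.
Step 2: cheapest edge leaving the tree is A—B (10); add B.
Step 3: cheapest edge leaving the tree is B—C (3); add C.
Step 4: cheapest edge leaving the tree is C—D (3); add D.
Step 5: cheapest edge leaving the tree is B—F (3); add F.
Step 6: cheapest edge leaving the tree is E—F (12); add E.
The 3rd edge added is B—C.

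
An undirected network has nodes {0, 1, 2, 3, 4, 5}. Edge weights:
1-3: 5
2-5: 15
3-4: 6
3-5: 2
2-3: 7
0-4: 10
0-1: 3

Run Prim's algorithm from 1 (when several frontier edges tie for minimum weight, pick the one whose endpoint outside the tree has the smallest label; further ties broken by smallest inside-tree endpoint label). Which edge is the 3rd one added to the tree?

3-5

Prim, starting at 1.
Step 1: frontier [0-1 3, 1-3 5] → take 0-1 (3); add 0.
Step 2: frontier [0-4 10, 1-3 5] → take 1-3 (5); add 3.
Step 3: frontier [0-4 10, 3-5 2, 3-4 6, 2-3 7] → take 3-5 (2); add 5.
Step 4: frontier [0-4 10, 3-4 6, 2-3 7, 2-5 15] → take 3-4 (6); add 4.
Step 5: frontier [2-3 7, 2-5 15] → take 2-3 (7); add 2.
The 3rd edge added is 3-5.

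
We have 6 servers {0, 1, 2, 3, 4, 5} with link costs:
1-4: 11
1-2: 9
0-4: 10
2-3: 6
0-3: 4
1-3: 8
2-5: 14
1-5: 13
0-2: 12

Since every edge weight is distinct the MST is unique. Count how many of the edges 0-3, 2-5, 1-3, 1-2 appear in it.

Kruskal: consider edges lightest-first.
0-3 (4): add. Components now {0,3} {1} {2} {4} {5}
2-3 (6): add. Components now {0,2,3} {1} {4} {5}
1-3 (8): add. Components now {0,1,2,3} {4} {5}
1-2 (9): skip — 1 and 2 already connected.
0-4 (10): add. Components now {0,1,2,3,4} {5}
1-4 (11): skip — 1 and 4 already connected.
0-2 (12): skip — 0 and 2 already connected.
1-5 (13): add. Components now {0,1,2,3,4,5}
MST edge set: {0-3, 2-3, 1-3, 0-4, 1-5}.
Of the listed edges, {0-3, 1-3} are in the MST → 2.

2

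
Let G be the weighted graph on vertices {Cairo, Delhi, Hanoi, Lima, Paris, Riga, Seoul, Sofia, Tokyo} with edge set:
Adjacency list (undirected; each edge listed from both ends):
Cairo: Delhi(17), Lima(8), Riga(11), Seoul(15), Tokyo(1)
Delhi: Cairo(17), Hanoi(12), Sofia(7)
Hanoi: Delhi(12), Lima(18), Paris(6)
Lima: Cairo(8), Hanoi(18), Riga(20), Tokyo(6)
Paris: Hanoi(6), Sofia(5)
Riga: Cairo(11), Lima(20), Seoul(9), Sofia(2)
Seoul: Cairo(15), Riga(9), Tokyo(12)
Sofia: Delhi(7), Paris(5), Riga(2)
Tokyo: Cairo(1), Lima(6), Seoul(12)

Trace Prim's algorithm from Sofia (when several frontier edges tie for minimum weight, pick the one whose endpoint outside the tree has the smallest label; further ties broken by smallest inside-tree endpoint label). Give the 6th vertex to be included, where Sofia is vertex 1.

Seoul

Prim's algorithm from Sofia:
Step 1: cheapest edge leaving the tree is Riga-Sofia (2); add Riga.
Step 2: cheapest edge leaving the tree is Paris-Sofia (5); add Paris.
Step 3: cheapest edge leaving the tree is Hanoi-Paris (6); add Hanoi.
Step 4: cheapest edge leaving the tree is Delhi-Sofia (7); add Delhi.
Step 5: cheapest edge leaving the tree is Riga-Seoul (9); add Seoul.
Step 6: cheapest edge leaving the tree is Cairo-Riga (11); add Cairo.
Step 7: cheapest edge leaving the tree is Cairo-Tokyo (1); add Tokyo.
Step 8: cheapest edge leaving the tree is Lima-Tokyo (6); add Lima.
Vertex order: Sofia, Riga, Paris, Hanoi, Delhi, Seoul, Cairo, Tokyo, Lima. The 6th vertex is Seoul.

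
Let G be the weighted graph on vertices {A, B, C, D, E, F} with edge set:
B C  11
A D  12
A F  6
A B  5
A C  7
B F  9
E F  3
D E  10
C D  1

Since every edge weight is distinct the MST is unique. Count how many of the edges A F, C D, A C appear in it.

3

Kruskal: consider edges lightest-first.
C D (1): add — endpoints in different components.
E F (3): add — endpoints in different components.
A B (5): add — endpoints in different components.
A F (6): add — endpoints in different components.
A C (7): add — endpoints in different components.
MST edge set: {C D, E F, A B, A F, A C}.
Of the listed edges, {A F, C D, A C} are in the MST → 3.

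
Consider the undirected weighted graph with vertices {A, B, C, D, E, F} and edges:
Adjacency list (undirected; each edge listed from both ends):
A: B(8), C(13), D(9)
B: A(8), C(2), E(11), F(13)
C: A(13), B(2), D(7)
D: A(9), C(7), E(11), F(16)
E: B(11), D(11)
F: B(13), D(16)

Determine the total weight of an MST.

Kruskal's algorithm — process edges by increasing weight (ties by edge label):
B-C (2): add. Components now {A} {B,C} {D} {E} {F}
C-D (7): add. Components now {A} {B,C,D} {E} {F}
A-B (8): add. Components now {A,B,C,D} {E} {F}
A-D (9): skip — A and D already connected.
B-E (11): add. Components now {A,B,C,D,E} {F}
D-E (11): skip — D and E already connected.
A-C (13): skip — A and C already connected.
B-F (13): add. Components now {A,B,C,D,E,F}
MST edges: B-C, C-D, A-B, B-E, B-F; total weight 2+7+8+11+13 = 41.

41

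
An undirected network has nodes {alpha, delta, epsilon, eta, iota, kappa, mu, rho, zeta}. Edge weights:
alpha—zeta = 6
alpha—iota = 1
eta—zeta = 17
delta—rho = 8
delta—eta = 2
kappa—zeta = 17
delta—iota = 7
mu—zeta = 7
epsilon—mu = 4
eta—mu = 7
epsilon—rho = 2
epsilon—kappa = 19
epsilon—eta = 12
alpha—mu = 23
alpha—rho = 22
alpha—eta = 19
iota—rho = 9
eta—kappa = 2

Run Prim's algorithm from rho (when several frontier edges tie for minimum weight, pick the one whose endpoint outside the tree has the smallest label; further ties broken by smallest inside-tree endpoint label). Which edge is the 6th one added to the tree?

Prim, starting at rho.
Step 1: cheapest edge leaving the tree is epsilon—rho (2); add epsilon.
Step 2: cheapest edge leaving the tree is epsilon—mu (4); add mu.
Step 3: cheapest edge leaving the tree is eta—mu (7); add eta.
Step 4: cheapest edge leaving the tree is delta—eta (2); add delta.
Step 5: cheapest edge leaving the tree is eta—kappa (2); add kappa.
Step 6: cheapest edge leaving the tree is delta—iota (7); add iota.
Step 7: cheapest edge leaving the tree is alpha—iota (1); add alpha.
Step 8: cheapest edge leaving the tree is alpha—zeta (6); add zeta.
The 6th edge added is delta—iota.

delta-iota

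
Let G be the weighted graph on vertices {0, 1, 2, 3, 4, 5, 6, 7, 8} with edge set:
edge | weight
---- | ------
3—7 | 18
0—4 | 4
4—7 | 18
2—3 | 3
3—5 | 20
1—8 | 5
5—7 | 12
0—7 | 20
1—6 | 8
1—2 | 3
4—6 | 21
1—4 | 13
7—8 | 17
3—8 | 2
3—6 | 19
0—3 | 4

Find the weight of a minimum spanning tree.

Grow the tree from 1 using Prim:
Step 1: cheapest edge leaving the tree is 1—2 (3); add 2.
Step 2: cheapest edge leaving the tree is 2—3 (3); add 3.
Step 3: cheapest edge leaving the tree is 3—8 (2); add 8.
Step 4: cheapest edge leaving the tree is 0—3 (4); add 0.
Step 5: cheapest edge leaving the tree is 0—4 (4); add 4.
Step 6: cheapest edge leaving the tree is 1—6 (8); add 6.
Step 7: cheapest edge leaving the tree is 7—8 (17); add 7.
Step 8: cheapest edge leaving the tree is 5—7 (12); add 5.
MST edges: 1—2, 2—3, 3—8, 0—3, 0—4, 1—6, 7—8, 5—7; total weight 3+3+2+4+4+8+17+12 = 53.

53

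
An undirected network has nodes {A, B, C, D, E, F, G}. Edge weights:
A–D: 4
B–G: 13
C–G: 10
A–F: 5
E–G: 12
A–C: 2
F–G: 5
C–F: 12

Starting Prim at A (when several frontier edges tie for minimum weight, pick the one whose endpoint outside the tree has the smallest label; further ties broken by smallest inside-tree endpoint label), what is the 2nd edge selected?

Prim, starting at A.
Step 1: frontier [A–C 2, A–D 4, A–F 5] → take A–C (2); add C.
Step 2: frontier [A–D 4, A–F 5, C–G 10, C–F 12] → take A–D (4); add D.
Step 3: frontier [A–F 5, C–G 10, C–F 12] → take A–F (5); add F.
Step 4: frontier [C–G 10, F–G 5] → take F–G (5); add G.
Step 5: frontier [E–G 12, B–G 13] → take E–G (12); add E.
Step 6: frontier [B–G 13] → take B–G (13); add B.
The 2nd edge added is A–D.

A-D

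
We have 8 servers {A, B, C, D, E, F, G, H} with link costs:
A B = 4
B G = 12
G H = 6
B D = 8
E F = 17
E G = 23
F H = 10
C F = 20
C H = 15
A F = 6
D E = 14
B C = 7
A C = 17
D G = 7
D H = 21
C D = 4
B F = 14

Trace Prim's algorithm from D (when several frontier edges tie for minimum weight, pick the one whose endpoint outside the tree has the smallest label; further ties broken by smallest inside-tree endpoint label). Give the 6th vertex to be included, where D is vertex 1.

G

Prim, starting at D.
Step 1: cheapest edge leaving the tree is C D (4); add C.
Step 2: cheapest edge leaving the tree is B C (7); add B.
Step 3: cheapest edge leaving the tree is A B (4); add A.
Step 4: cheapest edge leaving the tree is A F (6); add F.
Step 5: cheapest edge leaving the tree is D G (7); add G.
Step 6: cheapest edge leaving the tree is G H (6); add H.
Step 7: cheapest edge leaving the tree is D E (14); add E.
Vertex order: D, C, B, A, F, G, H, E. The 6th vertex is G.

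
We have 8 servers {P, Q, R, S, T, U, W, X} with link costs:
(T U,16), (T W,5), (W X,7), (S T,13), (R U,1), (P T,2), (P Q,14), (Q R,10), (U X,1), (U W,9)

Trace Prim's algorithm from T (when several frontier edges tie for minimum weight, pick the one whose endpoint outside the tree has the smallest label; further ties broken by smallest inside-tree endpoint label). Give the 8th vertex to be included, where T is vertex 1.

Prim's algorithm from T:
Step 1: frontier [P T 2, T W 5, S T 13, T U 16] → take P T (2); add P.
Step 2: frontier [P Q 14, T W 5, S T 13, T U 16] → take T W (5); add W.
Step 3: frontier [P Q 14, S T 13, T U 16, W X 7, U W 9] → take W X (7); add X.
Step 4: frontier [P Q 14, S T 13, T U 16, U W 9, U X 1] → take U X (1); add U.
Step 5: frontier [P Q 14, S T 13, R U 1] → take R U (1); add R.
Step 6: frontier [P Q 14, Q R 10, S T 13] → take Q R (10); add Q.
Step 7: frontier [S T 13] → take S T (13); add S.
Vertex order: T, P, W, X, U, R, Q, S. The 8th vertex is S.

S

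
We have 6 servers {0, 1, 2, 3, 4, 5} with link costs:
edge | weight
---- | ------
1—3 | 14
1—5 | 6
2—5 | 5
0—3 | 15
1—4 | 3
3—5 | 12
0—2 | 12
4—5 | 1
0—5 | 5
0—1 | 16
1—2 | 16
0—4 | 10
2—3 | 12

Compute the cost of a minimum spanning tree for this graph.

Grow the tree from 3 using Prim:
Step 1: frontier [2—3 12, 3—5 12, 1—3 14, 0—3 15] → take 2—3 (12); add 2.
Step 2: frontier [2—5 5, 0—2 12, 1—2 16, 3—5 12, 1—3 14, 0—3 15] → take 2—5 (5); add 5.
Step 3: frontier [0—2 12, 1—2 16, 1—3 14, 0—3 15, 4—5 1, 0—5 5, 1—5 6] → take 4—5 (1); add 4.
Step 4: frontier [0—2 12, 1—2 16, 1—3 14, 0—3 15, 1—4 3, 0—4 10, 0—5 5, 1—5 6] → take 1—4 (3); add 1.
Step 5: frontier [0—1 16, 0—2 12, 0—3 15, 0—4 10, 0—5 5] → take 0—5 (5); add 0.
MST edges: 2—3, 2—5, 4—5, 1—4, 0—5; total weight 12+5+1+3+5 = 26.

26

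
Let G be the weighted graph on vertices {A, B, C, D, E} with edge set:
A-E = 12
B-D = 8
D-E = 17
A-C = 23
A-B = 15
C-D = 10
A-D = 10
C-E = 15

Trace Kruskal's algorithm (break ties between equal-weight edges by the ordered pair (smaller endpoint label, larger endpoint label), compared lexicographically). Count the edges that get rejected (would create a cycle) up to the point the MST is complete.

Sort edges by weight, then run Kruskal:
B-D (8): add. Components now {A} {B,D} {C} {E}
A-D (10): add. Components now {A,B,D} {C} {E}
C-D (10): add. Components now {A,B,C,D} {E}
A-E (12): add. Components now {A,B,C,D,E}
Edges rejected before the tree was complete: 0.

0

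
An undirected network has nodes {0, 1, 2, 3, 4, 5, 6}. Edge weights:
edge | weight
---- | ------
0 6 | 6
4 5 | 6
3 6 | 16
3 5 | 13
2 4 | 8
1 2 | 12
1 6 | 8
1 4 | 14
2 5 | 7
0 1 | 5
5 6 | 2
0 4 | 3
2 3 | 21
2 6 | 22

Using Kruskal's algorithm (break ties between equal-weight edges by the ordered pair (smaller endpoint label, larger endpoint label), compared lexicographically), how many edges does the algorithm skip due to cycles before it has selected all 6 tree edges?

Kruskal: consider edges lightest-first.
5 6 (2): add — endpoints in different components.
0 4 (3): add — endpoints in different components.
0 1 (5): add — endpoints in different components.
0 6 (6): add — endpoints in different components.
4 5 (6): skip — 4 and 5 already connected.
2 5 (7): add — endpoints in different components.
1 6 (8): skip — 1 and 6 already connected.
2 4 (8): skip — 2 and 4 already connected.
1 2 (12): skip — 1 and 2 already connected.
3 5 (13): add — endpoints in different components.
Edges rejected before the tree was complete: 4.

4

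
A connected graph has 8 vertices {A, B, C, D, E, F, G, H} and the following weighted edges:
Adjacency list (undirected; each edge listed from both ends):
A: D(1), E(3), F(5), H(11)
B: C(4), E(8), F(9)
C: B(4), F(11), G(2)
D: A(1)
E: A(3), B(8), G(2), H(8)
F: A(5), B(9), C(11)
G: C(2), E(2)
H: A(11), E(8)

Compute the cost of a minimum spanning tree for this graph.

25

Prim, starting at B.
Step 1: cheapest edge leaving the tree is B C (4); add C.
Step 2: cheapest edge leaving the tree is C G (2); add G.
Step 3: cheapest edge leaving the tree is E G (2); add E.
Step 4: cheapest edge leaving the tree is A E (3); add A.
Step 5: cheapest edge leaving the tree is A D (1); add D.
Step 6: cheapest edge leaving the tree is A F (5); add F.
Step 7: cheapest edge leaving the tree is E H (8); add H.
MST edges: B C, C G, E G, A E, A D, A F, E H; total weight 4+2+2+3+1+5+8 = 25.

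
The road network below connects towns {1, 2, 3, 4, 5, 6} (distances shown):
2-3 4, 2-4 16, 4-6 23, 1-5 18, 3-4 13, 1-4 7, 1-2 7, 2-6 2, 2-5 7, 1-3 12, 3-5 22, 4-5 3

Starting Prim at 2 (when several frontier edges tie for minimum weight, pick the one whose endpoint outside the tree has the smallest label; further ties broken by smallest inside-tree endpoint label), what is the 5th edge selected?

4-5

Prim, starting at 2.
Step 1: frontier [2-6 2, 2-3 4, 1-2 7, 2-5 7, 2-4 16] → take 2-6 (2); add 6.
Step 2: frontier [2-3 4, 1-2 7, 2-5 7, 2-4 16, 4-6 23] → take 2-3 (4); add 3.
Step 3: frontier [1-2 7, 2-5 7, 2-4 16, 1-3 12, 3-4 13, 3-5 22, 4-6 23] → take 1-2 (7); add 1.
Step 4: frontier [1-4 7, 1-5 18, 2-5 7, 2-4 16, 3-4 13, 3-5 22, 4-6 23] → take 1-4 (7); add 4.
Step 5: frontier [1-5 18, 2-5 7, 3-5 22, 4-5 3] → take 4-5 (3); add 5.
The 5th edge added is 4-5.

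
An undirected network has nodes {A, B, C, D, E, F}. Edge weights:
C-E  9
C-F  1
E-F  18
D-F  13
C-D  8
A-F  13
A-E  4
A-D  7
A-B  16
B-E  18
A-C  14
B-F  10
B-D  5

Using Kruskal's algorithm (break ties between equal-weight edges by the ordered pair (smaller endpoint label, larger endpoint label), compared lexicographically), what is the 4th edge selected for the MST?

Sort edges by weight, then run Kruskal:
C-F (1): add. Components now {A} {B} {C,F} {D} {E}
A-E (4): add. Components now {A,E} {B} {C,F} {D}
B-D (5): add. Components now {A,E} {B,D} {C,F}
A-D (7): add. Components now {A,B,D,E} {C,F}
C-D (8): add. Components now {A,B,C,D,E,F}
The 4th edge added is A-D.

A-D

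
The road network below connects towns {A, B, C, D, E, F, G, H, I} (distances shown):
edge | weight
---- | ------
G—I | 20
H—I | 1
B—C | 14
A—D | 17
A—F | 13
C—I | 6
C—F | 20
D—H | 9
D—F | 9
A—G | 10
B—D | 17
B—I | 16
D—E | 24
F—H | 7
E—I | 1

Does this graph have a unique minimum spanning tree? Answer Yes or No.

No

Kruskal's algorithm — process edges by increasing weight (ties by edge label):
E—I (1): add — endpoints in different components.
H—I (1): add — endpoints in different components.
C—I (6): add — endpoints in different components.
F—H (7): add — endpoints in different components.
D—F (9): add — endpoints in different components.
D—H (9): skip — D and H already connected.
A—G (10): add — endpoints in different components.
A—F (13): add — endpoints in different components.
B—C (14): add — endpoints in different components.
Non-tree edge D—H has weight 9, equal to the heaviest edge on its tree cycle — swapping gives another MST of the same weight. Not unique.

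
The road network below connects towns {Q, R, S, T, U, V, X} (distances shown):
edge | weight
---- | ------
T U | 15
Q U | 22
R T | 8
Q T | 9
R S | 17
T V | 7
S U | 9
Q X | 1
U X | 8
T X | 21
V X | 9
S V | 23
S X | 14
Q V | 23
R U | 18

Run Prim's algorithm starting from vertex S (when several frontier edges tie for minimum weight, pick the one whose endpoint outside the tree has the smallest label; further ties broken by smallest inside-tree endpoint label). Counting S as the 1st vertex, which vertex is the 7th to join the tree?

Prim's algorithm from S:
Step 1: cheapest edge leaving the tree is S U (9); add U.
Step 2: cheapest edge leaving the tree is U X (8); add X.
Step 3: cheapest edge leaving the tree is Q X (1); add Q.
Step 4: cheapest edge leaving the tree is Q T (9); add T.
Step 5: cheapest edge leaving the tree is T V (7); add V.
Step 6: cheapest edge leaving the tree is R T (8); add R.
Vertex order: S, U, X, Q, T, V, R. The 7th vertex is R.

R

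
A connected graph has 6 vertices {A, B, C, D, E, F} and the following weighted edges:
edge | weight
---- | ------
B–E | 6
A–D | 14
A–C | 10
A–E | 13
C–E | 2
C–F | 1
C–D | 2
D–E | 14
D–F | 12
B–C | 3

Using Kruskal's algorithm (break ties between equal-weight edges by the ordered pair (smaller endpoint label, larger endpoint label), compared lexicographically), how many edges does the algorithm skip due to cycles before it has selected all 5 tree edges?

Sort edges by weight, then run Kruskal:
C–F (1): add — endpoints in different components.
C–D (2): add — endpoints in different components.
C–E (2): add — endpoints in different components.
B–C (3): add — endpoints in different components.
B–E (6): skip — B and E already connected.
A–C (10): add — endpoints in different components.
Edges rejected before the tree was complete: 1.

1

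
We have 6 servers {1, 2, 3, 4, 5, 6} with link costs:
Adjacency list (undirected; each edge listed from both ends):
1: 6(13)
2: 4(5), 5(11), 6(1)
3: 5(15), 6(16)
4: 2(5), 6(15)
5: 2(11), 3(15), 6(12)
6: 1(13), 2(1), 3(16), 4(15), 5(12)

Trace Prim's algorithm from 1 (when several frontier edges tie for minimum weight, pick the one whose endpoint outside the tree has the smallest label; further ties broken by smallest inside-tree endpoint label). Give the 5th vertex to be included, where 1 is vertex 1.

Grow the tree from 1 using Prim:
Step 1: cheapest edge leaving the tree is 1 6 (13); add 6.
Step 2: cheapest edge leaving the tree is 2 6 (1); add 2.
Step 3: cheapest edge leaving the tree is 2 4 (5); add 4.
Step 4: cheapest edge leaving the tree is 2 5 (11); add 5.
Step 5: cheapest edge leaving the tree is 3 5 (15); add 3.
Vertex order: 1, 6, 2, 4, 5, 3. The 5th vertex is 5.

5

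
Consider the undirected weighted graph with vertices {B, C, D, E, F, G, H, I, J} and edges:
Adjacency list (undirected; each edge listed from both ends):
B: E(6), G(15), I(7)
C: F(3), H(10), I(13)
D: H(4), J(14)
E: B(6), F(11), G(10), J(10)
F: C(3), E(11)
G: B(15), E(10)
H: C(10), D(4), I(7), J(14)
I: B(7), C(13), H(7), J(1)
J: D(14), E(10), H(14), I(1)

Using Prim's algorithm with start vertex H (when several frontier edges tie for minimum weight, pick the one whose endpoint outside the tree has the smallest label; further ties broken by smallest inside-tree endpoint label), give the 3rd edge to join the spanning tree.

I-J

Prim's algorithm from H:
Step 1: frontier [D H 4, H I 7, C H 10, H J 14] → take D H (4); add D.
Step 2: frontier [D J 14, H I 7, C H 10, H J 14] → take H I (7); add I.
Step 3: frontier [D J 14, C H 10, H J 14, I J 1, B I 7, C I 13] → take I J (1); add J.
Step 4: frontier [C H 10, B I 7, C I 13, E J 10] → take B I (7); add B.
Step 5: frontier [B E 6, B G 15, C H 10, C I 13, E J 10] → take B E (6); add E.
Step 6: frontier [B G 15, E G 10, E F 11, C H 10, C I 13] → take C H (10); add C.
Step 7: frontier [B G 15, C F 3, E G 10, E F 11] → take C F (3); add F.
Step 8: frontier [B G 15, E G 10] → take E G (10); add G.
The 3rd edge added is I J.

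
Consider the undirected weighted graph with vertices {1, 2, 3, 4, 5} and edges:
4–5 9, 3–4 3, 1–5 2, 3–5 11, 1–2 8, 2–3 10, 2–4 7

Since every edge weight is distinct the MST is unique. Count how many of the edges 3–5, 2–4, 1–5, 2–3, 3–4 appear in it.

Kruskal's algorithm — process edges by increasing weight (ties by edge label):
1–5 (2): add — endpoints in different components.
3–4 (3): add — endpoints in different components.
2–4 (7): add — endpoints in different components.
1–2 (8): add — endpoints in different components.
MST edge set: {1–5, 3–4, 2–4, 1–2}.
Of the listed edges, {2–4, 1–5, 3–4} are in the MST → 3.

3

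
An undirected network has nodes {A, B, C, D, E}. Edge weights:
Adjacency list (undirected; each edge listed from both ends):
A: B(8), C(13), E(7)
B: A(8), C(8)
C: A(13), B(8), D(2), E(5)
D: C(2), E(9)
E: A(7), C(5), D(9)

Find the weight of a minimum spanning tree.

Prim, starting at D.
Step 1: frontier [C—D 2, D—E 9] → take C—D (2); add C.
Step 2: frontier [C—E 5, B—C 8, A—C 13, D—E 9] → take C—E (5); add E.
Step 3: frontier [B—C 8, A—C 13, A—E 7] → take A—E (7); add A.
Step 4: frontier [A—B 8, B—C 8] → take A—B (8); add B.
MST edges: C—D, C—E, A—E, A—B; total weight 2+5+7+8 = 22.

22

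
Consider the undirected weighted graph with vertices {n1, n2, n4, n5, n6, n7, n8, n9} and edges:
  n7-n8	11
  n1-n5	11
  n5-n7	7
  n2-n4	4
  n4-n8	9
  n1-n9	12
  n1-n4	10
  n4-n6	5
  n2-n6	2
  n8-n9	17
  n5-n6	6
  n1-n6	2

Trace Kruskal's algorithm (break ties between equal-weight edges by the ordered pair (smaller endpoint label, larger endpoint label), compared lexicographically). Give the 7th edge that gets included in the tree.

n1-n9

Sort edges by weight, then run Kruskal:
n1-n6 (2): add — endpoints in different components.
n2-n6 (2): add — endpoints in different components.
n2-n4 (4): add — endpoints in different components.
n4-n6 (5): skip — n6 and n4 already connected.
n5-n6 (6): add — endpoints in different components.
n5-n7 (7): add — endpoints in different components.
n4-n8 (9): add — endpoints in different components.
n1-n4 (10): skip — n1 and n4 already connected.
n1-n5 (11): skip — n5 and n1 already connected.
n7-n8 (11): skip — n7 and n8 already connected.
n1-n9 (12): add — endpoints in different components.
The 7th edge added is n1-n9.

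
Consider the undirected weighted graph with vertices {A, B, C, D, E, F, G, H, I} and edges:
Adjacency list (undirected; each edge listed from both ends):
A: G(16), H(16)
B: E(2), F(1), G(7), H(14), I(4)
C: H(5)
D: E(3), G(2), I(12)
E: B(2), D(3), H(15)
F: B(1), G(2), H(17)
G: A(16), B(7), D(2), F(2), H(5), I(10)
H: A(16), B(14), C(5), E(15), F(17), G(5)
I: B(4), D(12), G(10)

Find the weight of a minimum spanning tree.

37

Prim, starting at B.
Step 1: cheapest edge leaving the tree is B F (1); add F.
Step 2: cheapest edge leaving the tree is B E (2); add E.
Step 3: cheapest edge leaving the tree is F G (2); add G.
Step 4: cheapest edge leaving the tree is D G (2); add D.
Step 5: cheapest edge leaving the tree is B I (4); add I.
Step 6: cheapest edge leaving the tree is G H (5); add H.
Step 7: cheapest edge leaving the tree is C H (5); add C.
Step 8: cheapest edge leaving the tree is A G (16); add A.
MST edges: B F, B E, F G, D G, B I, G H, C H, A G; total weight 1+2+2+2+4+5+5+16 = 37.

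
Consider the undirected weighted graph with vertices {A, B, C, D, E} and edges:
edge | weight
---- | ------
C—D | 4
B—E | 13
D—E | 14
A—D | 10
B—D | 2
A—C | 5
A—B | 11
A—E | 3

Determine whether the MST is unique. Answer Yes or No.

Yes

Kruskal: consider edges lightest-first.
B—D (2): add. Components now {A} {B,D} {C} {E}
A—E (3): add. Components now {A,E} {B,D} {C}
C—D (4): add. Components now {A,E} {B,C,D}
A—C (5): add. Components now {A,B,C,D,E}
Every non-tree edge has weight strictly greater than the heaviest edge on the tree path between its endpoints, so the MST is unique.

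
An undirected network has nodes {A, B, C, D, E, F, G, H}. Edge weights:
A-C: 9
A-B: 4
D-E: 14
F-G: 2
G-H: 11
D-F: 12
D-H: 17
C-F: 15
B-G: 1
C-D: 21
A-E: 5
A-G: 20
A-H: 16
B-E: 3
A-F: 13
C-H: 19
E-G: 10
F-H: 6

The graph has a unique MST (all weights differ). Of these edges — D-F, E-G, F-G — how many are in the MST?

2

Kruskal's algorithm — process edges by increasing weight (ties by edge label):
B-G (1): add — endpoints in different components.
F-G (2): add — endpoints in different components.
B-E (3): add — endpoints in different components.
A-B (4): add — endpoints in different components.
A-E (5): skip — A and E already connected.
F-H (6): add — endpoints in different components.
A-C (9): add — endpoints in different components.
E-G (10): skip — E and G already connected.
G-H (11): skip — G and H already connected.
D-F (12): add — endpoints in different components.
MST edge set: {B-G, F-G, B-E, A-B, F-H, A-C, D-F}.
Of the listed edges, {D-F, F-G} are in the MST → 2.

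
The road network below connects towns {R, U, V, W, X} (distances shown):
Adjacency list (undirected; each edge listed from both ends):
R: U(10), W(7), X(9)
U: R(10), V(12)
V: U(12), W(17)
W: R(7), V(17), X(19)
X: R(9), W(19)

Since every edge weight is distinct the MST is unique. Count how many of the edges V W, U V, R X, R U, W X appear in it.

3

Kruskal's algorithm — process edges by increasing weight (ties by edge label):
R W (7): add — endpoints in different components.
R X (9): add — endpoints in different components.
R U (10): add — endpoints in different components.
U V (12): add — endpoints in different components.
MST edge set: {R W, R X, R U, U V}.
Of the listed edges, {U V, R X, R U} are in the MST → 3.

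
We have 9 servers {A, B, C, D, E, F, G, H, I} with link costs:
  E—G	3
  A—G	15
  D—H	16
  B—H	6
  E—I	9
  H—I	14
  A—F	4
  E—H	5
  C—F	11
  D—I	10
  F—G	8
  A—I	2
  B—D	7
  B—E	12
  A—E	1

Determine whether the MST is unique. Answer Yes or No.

Yes

Sort edges by weight, then run Kruskal:
A—E (1): add — endpoints in different components.
A—I (2): add — endpoints in different components.
E—G (3): add — endpoints in different components.
A—F (4): add — endpoints in different components.
E—H (5): add — endpoints in different components.
B—H (6): add — endpoints in different components.
B—D (7): add — endpoints in different components.
F—G (8): skip — F and G already connected.
E—I (9): skip — E and I already connected.
D—I (10): skip — D and I already connected.
C—F (11): add — endpoints in different components.
Every non-tree edge has weight strictly greater than the heaviest edge on the tree path between its endpoints, so the MST is unique.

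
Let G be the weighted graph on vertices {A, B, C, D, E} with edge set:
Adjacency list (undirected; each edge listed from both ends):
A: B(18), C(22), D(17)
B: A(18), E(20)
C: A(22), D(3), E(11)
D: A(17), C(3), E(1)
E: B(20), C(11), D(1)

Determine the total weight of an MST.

39

Grow the tree from D using Prim:
Step 1: frontier [D-E 1, C-D 3, A-D 17] → take D-E (1); add E.
Step 2: frontier [C-D 3, A-D 17, C-E 11, B-E 20] → take C-D (3); add C.
Step 3: frontier [A-C 22, A-D 17, B-E 20] → take A-D (17); add A.
Step 4: frontier [A-B 18, B-E 20] → take A-B (18); add B.
MST edges: D-E, C-D, A-D, A-B; total weight 1+3+17+18 = 39.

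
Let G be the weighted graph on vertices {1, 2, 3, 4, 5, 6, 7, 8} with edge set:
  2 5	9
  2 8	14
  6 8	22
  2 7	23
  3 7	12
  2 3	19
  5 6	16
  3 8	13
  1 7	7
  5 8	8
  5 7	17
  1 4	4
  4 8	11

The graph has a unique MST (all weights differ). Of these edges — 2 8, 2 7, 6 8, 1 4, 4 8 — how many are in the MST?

Kruskal's algorithm — process edges by increasing weight (ties by edge label):
1 4 (4): add — endpoints in different components.
1 7 (7): add — endpoints in different components.
5 8 (8): add — endpoints in different components.
2 5 (9): add — endpoints in different components.
4 8 (11): add — endpoints in different components.
3 7 (12): add — endpoints in different components.
3 8 (13): skip — 3 and 8 already connected.
2 8 (14): skip — 2 and 8 already connected.
5 6 (16): add — endpoints in different components.
MST edge set: {1 4, 1 7, 5 8, 2 5, 4 8, 3 7, 5 6}.
Of the listed edges, {1 4, 4 8} are in the MST → 2.

2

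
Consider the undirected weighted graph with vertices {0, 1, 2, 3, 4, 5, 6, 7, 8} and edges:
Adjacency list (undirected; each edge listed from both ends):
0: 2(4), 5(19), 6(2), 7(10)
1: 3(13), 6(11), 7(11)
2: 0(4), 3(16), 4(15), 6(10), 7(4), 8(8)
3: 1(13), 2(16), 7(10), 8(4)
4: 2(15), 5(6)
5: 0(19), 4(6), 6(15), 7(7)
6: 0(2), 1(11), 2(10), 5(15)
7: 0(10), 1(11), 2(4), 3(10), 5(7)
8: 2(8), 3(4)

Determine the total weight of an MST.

46

Sort edges by weight, then run Kruskal:
0–6 (2): add — endpoints in different components.
0–2 (4): add — endpoints in different components.
2–7 (4): add — endpoints in different components.
3–8 (4): add — endpoints in different components.
4–5 (6): add — endpoints in different components.
5–7 (7): add — endpoints in different components.
2–8 (8): add — endpoints in different components.
0–7 (10): skip — 0 and 7 already connected.
2–6 (10): skip — 2 and 6 already connected.
3–7 (10): skip — 3 and 7 already connected.
1–6 (11): add — endpoints in different components.
MST edges: 0–6, 0–2, 2–7, 3–8, 4–5, 5–7, 2–8, 1–6; total weight 2+4+4+4+6+7+8+11 = 46.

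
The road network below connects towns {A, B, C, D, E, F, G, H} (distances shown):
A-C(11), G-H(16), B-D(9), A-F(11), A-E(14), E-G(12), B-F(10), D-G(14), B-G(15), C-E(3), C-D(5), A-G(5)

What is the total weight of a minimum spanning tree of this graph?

Grow the tree from G using Prim:
Step 1: frontier [A-G 5, E-G 12, D-G 14, B-G 15, G-H 16] → take A-G (5); add A.
Step 2: frontier [A-C 11, A-F 11, A-E 14, E-G 12, D-G 14, B-G 15, G-H 16] → take A-C (11); add C.
Step 3: frontier [A-F 11, A-E 14, C-E 3, C-D 5, E-G 12, D-G 14, B-G 15, G-H 16] → take C-E (3); add E.
Step 4: frontier [A-F 11, C-D 5, D-G 14, B-G 15, G-H 16] → take C-D (5); add D.
Step 5: frontier [A-F 11, B-D 9, B-G 15, G-H 16] → take B-D (9); add B.
Step 6: frontier [A-F 11, B-F 10, G-H 16] → take B-F (10); add F.
Step 7: frontier [G-H 16] → take G-H (16); add H.
MST edges: A-G, A-C, C-E, C-D, B-D, B-F, G-H; total weight 5+11+3+5+9+10+16 = 59.

59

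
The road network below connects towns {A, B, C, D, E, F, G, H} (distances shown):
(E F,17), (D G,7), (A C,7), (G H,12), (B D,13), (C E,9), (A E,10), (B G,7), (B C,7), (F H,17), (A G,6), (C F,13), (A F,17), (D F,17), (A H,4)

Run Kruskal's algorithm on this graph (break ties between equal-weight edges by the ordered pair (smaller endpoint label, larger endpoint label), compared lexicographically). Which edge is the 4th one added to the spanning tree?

B-C

Kruskal: consider edges lightest-first.
A H (4): add — endpoints in different components.
A G (6): add — endpoints in different components.
A C (7): add — endpoints in different components.
B C (7): add — endpoints in different components.
B G (7): skip — B and G already connected.
D G (7): add — endpoints in different components.
C E (9): add — endpoints in different components.
A E (10): skip — A and E already connected.
G H (12): skip — G and H already connected.
B D (13): skip — B and D already connected.
C F (13): add — endpoints in different components.
The 4th edge added is B C.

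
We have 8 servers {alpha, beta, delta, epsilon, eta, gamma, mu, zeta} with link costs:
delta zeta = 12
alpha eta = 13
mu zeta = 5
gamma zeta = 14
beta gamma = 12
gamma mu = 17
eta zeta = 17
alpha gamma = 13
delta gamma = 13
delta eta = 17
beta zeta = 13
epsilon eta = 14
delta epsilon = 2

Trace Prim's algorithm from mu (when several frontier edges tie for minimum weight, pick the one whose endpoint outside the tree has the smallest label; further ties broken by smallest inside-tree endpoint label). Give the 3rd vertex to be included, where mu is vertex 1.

delta

Prim's algorithm from mu:
Step 1: frontier [mu zeta 5, gamma mu 17] → take mu zeta (5); add zeta.
Step 2: frontier [gamma mu 17, delta zeta 12, beta zeta 13, gamma zeta 14, eta zeta 17] → take delta zeta (12); add delta.
Step 3: frontier [delta epsilon 2, delta gamma 13, delta eta 17, gamma mu 17, beta zeta 13, gamma zeta 14, eta zeta 17] → take delta epsilon (2); add epsilon.
Step 4: frontier [delta gamma 13, delta eta 17, epsilon eta 14, gamma mu 17, beta zeta 13, gamma zeta 14, eta zeta 17] → take beta zeta (13); add beta.
Step 5: frontier [beta gamma 12, delta gamma 13, delta eta 17, epsilon eta 14, gamma mu 17, gamma zeta 14, eta zeta 17] → take beta gamma (12); add gamma.
Step 6: frontier [delta eta 17, epsilon eta 14, alpha gamma 13, eta zeta 17] → take alpha gamma (13); add alpha.
Step 7: frontier [alpha eta 13, delta eta 17, epsilon eta 14, eta zeta 17] → take alpha eta (13); add eta.
Vertex order: mu, zeta, delta, epsilon, beta, gamma, alpha, eta. The 3rd vertex is delta.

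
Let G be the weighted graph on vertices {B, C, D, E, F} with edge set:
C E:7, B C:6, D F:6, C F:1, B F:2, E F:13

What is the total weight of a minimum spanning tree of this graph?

16

Sort edges by weight, then run Kruskal:
C F (1): add — endpoints in different components.
B F (2): add — endpoints in different components.
B C (6): skip — B and C already connected.
D F (6): add — endpoints in different components.
C E (7): add — endpoints in different components.
MST edges: C F, B F, D F, C E; total weight 1+2+6+7 = 16.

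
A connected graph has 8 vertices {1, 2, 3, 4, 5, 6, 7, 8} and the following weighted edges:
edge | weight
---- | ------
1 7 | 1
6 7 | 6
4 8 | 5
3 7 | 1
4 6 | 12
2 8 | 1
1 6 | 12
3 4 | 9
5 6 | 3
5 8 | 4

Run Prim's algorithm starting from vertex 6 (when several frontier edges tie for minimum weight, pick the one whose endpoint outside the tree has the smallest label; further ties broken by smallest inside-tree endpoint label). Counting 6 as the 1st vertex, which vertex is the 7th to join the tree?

Prim's algorithm from 6:
Step 1: cheapest edge leaving the tree is 5 6 (3); add 5.
Step 2: cheapest edge leaving the tree is 5 8 (4); add 8.
Step 3: cheapest edge leaving the tree is 2 8 (1); add 2.
Step 4: cheapest edge leaving the tree is 4 8 (5); add 4.
Step 5: cheapest edge leaving the tree is 6 7 (6); add 7.
Step 6: cheapest edge leaving the tree is 1 7 (1); add 1.
Step 7: cheapest edge leaving the tree is 3 7 (1); add 3.
Vertex order: 6, 5, 8, 2, 4, 7, 1, 3. The 7th vertex is 1.

1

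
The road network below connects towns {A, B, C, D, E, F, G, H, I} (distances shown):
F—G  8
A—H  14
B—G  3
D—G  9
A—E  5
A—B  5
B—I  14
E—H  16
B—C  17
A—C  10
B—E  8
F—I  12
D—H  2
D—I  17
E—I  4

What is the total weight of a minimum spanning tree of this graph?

Prim, starting at F.
Step 1: cheapest edge leaving the tree is F—G (8); add G.
Step 2: cheapest edge leaving the tree is B—G (3); add B.
Step 3: cheapest edge leaving the tree is A—B (5); add A.
Step 4: cheapest edge leaving the tree is A—E (5); add E.
Step 5: cheapest edge leaving the tree is E—I (4); add I.
Step 6: cheapest edge leaving the tree is D—G (9); add D.
Step 7: cheapest edge leaving the tree is D—H (2); add H.
Step 8: cheapest edge leaving the tree is A—C (10); add C.
MST edges: F—G, B—G, A—B, A—E, E—I, D—G, D—H, A—C; total weight 8+3+5+5+4+9+2+10 = 46.

46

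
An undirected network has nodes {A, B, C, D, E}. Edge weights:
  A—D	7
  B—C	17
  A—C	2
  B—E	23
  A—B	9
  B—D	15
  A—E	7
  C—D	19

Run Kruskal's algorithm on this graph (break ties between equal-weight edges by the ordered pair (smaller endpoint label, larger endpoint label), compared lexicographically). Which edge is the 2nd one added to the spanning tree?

A-D

Kruskal: consider edges lightest-first.
A—C (2): add — endpoints in different components.
A—D (7): add — endpoints in different components.
A—E (7): add — endpoints in different components.
A—B (9): add — endpoints in different components.
The 2nd edge added is A—D.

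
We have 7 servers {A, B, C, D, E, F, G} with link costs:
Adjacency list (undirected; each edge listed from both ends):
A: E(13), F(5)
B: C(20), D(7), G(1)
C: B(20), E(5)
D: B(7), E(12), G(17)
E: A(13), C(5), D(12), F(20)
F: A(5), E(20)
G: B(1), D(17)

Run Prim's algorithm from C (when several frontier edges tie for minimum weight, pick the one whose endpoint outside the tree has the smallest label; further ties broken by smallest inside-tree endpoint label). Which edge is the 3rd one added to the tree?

Prim's algorithm from C:
Step 1: frontier [C–E 5, B–C 20] → take C–E (5); add E.
Step 2: frontier [B–C 20, D–E 12, A–E 13, E–F 20] → take D–E (12); add D.
Step 3: frontier [B–C 20, B–D 7, D–G 17, A–E 13, E–F 20] → take B–D (7); add B.
Step 4: frontier [B–G 1, D–G 17, A–E 13, E–F 20] → take B–G (1); add G.
Step 5: frontier [A–E 13, E–F 20] → take A–E (13); add A.
Step 6: frontier [A–F 5, E–F 20] → take A–F (5); add F.
The 3rd edge added is B–D.

B-D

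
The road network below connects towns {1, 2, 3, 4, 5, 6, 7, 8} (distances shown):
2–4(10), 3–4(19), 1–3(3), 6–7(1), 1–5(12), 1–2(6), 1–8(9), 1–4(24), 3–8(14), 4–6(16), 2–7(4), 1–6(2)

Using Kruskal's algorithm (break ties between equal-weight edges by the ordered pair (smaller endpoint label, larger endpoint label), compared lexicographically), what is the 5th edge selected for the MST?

1-8

Kruskal's algorithm — process edges by increasing weight (ties by edge label):
6–7 (1): add — endpoints in different components.
1–6 (2): add — endpoints in different components.
1–3 (3): add — endpoints in different components.
2–7 (4): add — endpoints in different components.
1–2 (6): skip — 1 and 2 already connected.
1–8 (9): add — endpoints in different components.
2–4 (10): add — endpoints in different components.
1–5 (12): add — endpoints in different components.
The 5th edge added is 1–8.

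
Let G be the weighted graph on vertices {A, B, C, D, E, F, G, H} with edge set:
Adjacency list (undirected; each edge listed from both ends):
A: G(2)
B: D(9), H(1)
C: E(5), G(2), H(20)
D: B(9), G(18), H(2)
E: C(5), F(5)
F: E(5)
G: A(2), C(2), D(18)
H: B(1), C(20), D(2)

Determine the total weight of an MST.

35

Prim, starting at A.
Step 1: frontier [A–G 2] → take A–G (2); add G.
Step 2: frontier [C–G 2, D–G 18] → take C–G (2); add C.
Step 3: frontier [C–E 5, C–H 20, D–G 18] → take C–E (5); add E.
Step 4: frontier [C–H 20, E–F 5, D–G 18] → take E–F (5); add F.
Step 5: frontier [C–H 20, D–G 18] → take D–G (18); add D.
Step 6: frontier [C–H 20, D–H 2, B–D 9] → take D–H (2); add H.
Step 7: frontier [B–D 9, B–H 1] → take B–H (1); add B.
MST edges: A–G, C–G, C–E, E–F, D–G, D–H, B–H; total weight 2+2+5+5+18+2+1 = 35.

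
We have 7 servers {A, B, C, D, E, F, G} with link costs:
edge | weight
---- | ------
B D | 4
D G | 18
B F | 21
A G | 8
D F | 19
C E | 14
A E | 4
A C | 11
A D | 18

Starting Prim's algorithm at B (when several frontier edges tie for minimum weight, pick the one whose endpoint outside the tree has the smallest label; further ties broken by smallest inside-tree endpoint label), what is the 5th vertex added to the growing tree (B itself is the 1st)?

G

Prim, starting at B.
Step 1: frontier [B D 4, B F 21] → take B D (4); add D.
Step 2: frontier [B F 21, A D 18, D G 18, D F 19] → take A D (18); add A.
Step 3: frontier [A E 4, A G 8, A C 11, B F 21, D G 18, D F 19] → take A E (4); add E.
Step 4: frontier [A G 8, A C 11, B F 21, D G 18, D F 19, C E 14] → take A G (8); add G.
Step 5: frontier [A C 11, B F 21, D F 19, C E 14] → take A C (11); add C.
Step 6: frontier [B F 21, D F 19] → take D F (19); add F.
Vertex order: B, D, A, E, G, C, F. The 5th vertex is G.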